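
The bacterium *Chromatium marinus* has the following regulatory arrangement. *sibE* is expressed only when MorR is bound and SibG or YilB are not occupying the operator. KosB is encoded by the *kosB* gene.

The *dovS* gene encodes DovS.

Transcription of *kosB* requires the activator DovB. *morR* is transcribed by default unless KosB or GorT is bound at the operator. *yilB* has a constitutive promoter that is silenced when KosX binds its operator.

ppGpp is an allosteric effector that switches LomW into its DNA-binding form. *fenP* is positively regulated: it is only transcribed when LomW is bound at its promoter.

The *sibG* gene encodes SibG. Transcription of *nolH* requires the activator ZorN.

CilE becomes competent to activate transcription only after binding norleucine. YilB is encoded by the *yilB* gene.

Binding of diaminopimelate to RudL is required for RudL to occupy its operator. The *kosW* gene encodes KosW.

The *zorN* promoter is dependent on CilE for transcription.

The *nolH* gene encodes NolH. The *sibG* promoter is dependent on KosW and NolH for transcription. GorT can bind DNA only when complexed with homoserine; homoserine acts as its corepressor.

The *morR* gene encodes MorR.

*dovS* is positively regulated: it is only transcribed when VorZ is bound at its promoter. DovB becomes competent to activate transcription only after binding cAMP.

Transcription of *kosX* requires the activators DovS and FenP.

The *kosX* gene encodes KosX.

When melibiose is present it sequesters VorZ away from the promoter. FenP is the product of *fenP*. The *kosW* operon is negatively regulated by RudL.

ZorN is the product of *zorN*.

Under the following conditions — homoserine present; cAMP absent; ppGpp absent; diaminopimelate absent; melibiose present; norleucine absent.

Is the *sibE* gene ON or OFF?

cAMP is absent, so DovB is inactive.
Required activator DovB is absent, so *kosB* is not transcribed.
So KosB is not produced.
Homoserine is present, so GorT is active.
With repressor GorT bound, *morR* is not transcribed.
So MorR is not produced.
Diaminopimelate is absent, so RudL is inactive.
With no repressor bound, *kosW* is transcribed.
So KosW is produced and active.
Norleucine is absent, so CilE is inactive.
Required activator CilE is absent, so *zorN* is not transcribed.
So ZorN is not produced.
Required activator ZorN is absent, so *nolH* is not transcribed.
So NolH is not produced.
Required activator NolH is absent, so *sibG* is not transcribed.
So SibG is not produced.
Melibiose is present, so VorZ is inactive.
Required activator VorZ is absent, so *dovS* is not transcribed.
So DovS is not produced.
ppGpp is absent, so LomW is inactive.
Required activator LomW is absent, so *fenP* is not transcribed.
So FenP is not produced.
Required activator DovS is absent, so *kosX* is not transcribed.
So KosX is not produced.
With no repressor bound, *yilB* is transcribed.
So YilB is produced and active.
With repressor YilB bound, *sibE* is not transcribed.

OFF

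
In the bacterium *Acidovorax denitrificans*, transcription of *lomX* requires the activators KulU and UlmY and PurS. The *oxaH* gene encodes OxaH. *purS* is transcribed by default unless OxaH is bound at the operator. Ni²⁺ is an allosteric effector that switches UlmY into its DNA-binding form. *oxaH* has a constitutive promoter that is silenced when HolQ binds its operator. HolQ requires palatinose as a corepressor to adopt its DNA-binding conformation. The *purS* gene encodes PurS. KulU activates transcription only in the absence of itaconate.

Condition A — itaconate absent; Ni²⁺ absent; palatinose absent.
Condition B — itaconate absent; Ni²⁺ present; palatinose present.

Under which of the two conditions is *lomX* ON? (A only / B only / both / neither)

B only

Condition A:
Itaconate is absent, so KulU is active.
Ni²⁺ is absent, so UlmY is inactive.
Palatinose is absent, so HolQ is inactive.
With no repressor bound, *oxaH* is transcribed.
So OxaH is produced and active.
With repressor OxaH bound, *purS* is not transcribed.
So PurS is not produced.
Required activator UlmY is absent, so *lomX* is not transcribed.
→ *lomX* is OFF in A.
Condition B:
Itaconate is absent, so KulU is active.
Ni²⁺ is present, so UlmY is active.
Palatinose is present, so HolQ is active.
With repressor HolQ bound, *oxaH* is not transcribed.
So OxaH is not produced.
With no repressor bound, *purS* is transcribed.
So PurS is produced and active.
No repressor is bound and KulU and UlmY and PurS are active, so *lomX* is transcribed.
→ *lomX* is ON in B.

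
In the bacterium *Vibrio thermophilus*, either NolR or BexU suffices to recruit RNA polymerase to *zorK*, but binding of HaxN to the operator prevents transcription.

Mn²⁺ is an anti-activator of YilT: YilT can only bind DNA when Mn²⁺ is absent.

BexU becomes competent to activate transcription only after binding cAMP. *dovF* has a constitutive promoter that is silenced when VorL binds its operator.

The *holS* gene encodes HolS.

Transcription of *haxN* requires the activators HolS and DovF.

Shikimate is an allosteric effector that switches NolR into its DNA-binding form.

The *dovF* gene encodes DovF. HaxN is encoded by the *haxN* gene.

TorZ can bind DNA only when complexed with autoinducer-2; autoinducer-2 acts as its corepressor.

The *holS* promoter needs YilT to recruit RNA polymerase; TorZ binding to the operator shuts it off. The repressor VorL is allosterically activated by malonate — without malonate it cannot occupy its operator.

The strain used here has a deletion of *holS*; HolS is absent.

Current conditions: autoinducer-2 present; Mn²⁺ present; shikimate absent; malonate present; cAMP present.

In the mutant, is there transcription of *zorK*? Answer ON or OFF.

Shikimate is absent, so NolR is inactive.
HolS is non-functional in this strain, so it has no effect.
Malonate is present, so VorL is active.
With repressor VorL bound, *dovF* is not transcribed.
So DovF is not produced.
Required activator HolS is absent, so *haxN* is not transcribed.
So HaxN is not produced.
cAMP is present, so BexU is active.
Activator BexU is present, so *zorK* is transcribed.

ON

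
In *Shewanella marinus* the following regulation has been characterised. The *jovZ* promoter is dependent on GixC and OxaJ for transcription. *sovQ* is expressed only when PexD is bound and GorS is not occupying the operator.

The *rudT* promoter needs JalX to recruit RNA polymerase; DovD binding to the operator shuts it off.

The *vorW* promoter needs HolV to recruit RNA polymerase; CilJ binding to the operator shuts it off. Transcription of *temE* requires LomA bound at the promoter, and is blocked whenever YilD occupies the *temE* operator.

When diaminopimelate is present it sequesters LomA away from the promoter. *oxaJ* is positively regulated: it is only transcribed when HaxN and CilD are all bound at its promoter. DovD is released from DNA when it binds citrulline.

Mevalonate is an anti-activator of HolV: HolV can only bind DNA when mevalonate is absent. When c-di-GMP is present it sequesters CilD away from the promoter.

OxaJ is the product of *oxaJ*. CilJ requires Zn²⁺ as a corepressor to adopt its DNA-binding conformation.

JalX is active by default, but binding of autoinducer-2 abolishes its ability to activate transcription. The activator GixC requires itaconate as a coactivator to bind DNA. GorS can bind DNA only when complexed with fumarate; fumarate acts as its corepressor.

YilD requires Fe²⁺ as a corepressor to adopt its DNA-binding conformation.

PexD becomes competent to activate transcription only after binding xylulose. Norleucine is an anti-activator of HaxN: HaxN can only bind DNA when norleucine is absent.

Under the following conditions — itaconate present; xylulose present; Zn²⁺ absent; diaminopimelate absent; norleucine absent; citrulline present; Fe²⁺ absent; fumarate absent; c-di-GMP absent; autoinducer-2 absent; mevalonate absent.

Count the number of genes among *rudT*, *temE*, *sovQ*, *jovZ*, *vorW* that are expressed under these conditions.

Citrulline is present, so DovD is inactive.
Autoinducer-2 is absent, so JalX is active.
No repressor is bound and JalX is active, so *rudT* is transcribed.
→ *rudT* is ON.
Fe²⁺ is absent, so YilD is inactive.
Diaminopimelate is absent, so LomA is active.
No repressor is bound and LomA is active, so *temE* is transcribed.
→ *temE* is ON.
Xylulose is present, so PexD is active.
Fumarate is absent, so GorS is inactive.
No repressor is bound and PexD is active, so *sovQ* is transcribed.
→ *sovQ* is ON.
Itaconate is present, so GixC is active.
Norleucine is absent, so HaxN is active.
c-di-GMP is absent, so CilD is active.
No repressor is bound and HaxN and CilD are active, so *oxaJ* is transcribed.
So OxaJ is produced and active.
No repressor is bound and GixC and OxaJ are active, so *jovZ* is transcribed.
→ *jovZ* is ON.
Zn²⁺ is absent, so CilJ is inactive.
Mevalonate is absent, so HolV is active.
No repressor is bound and HolV is active, so *vorW* is transcribed.
→ *vorW* is ON.
5 of the 5 genes are transcribed.

5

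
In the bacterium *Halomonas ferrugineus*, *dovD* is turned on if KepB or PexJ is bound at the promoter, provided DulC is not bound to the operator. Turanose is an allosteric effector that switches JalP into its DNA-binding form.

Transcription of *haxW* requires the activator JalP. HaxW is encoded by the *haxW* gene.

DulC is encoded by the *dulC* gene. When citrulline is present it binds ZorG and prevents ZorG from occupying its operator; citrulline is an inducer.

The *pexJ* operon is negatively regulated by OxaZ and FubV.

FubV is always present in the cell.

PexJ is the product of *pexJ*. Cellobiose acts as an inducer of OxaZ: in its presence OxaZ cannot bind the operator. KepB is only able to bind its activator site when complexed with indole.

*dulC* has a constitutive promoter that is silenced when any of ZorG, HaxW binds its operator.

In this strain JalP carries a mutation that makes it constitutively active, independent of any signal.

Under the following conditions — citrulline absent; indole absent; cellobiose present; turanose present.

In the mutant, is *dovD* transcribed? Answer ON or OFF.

Indole is absent, so KepB is inactive.
Cellobiose is present, so OxaZ is inactive.
FubV is produced constitutively and is active.
With repressor FubV bound, *pexJ* is not transcribed.
So PexJ is not produced.
Citrulline is absent, so ZorG is active.
JalP is constitutively active in this strain.
No repressor is bound and JalP is active, so *haxW* is transcribed.
So HaxW is produced and active.
With repressor ZorG bound, *dulC* is not transcribed.
So DulC is not produced.
No activator is available at the *dovD* promoter, so *dovD* is not transcribed.

OFF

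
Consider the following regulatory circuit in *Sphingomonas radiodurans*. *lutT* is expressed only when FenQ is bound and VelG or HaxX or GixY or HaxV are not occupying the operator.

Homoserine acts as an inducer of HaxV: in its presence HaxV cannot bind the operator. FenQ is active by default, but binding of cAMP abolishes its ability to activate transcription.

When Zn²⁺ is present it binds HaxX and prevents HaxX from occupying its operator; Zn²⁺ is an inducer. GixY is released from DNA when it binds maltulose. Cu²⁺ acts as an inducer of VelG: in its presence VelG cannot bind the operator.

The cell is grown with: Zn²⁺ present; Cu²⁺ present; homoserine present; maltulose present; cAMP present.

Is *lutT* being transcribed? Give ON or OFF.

OFF

Cu²⁺ is present, so VelG is inactive.
Zn²⁺ is present, so HaxX is inactive.
Maltulose is present, so GixY is inactive.
Homoserine is present, so HaxV is inactive.
cAMP is present, so FenQ is inactive.
Required activator FenQ is absent, so *lutT* is not transcribed.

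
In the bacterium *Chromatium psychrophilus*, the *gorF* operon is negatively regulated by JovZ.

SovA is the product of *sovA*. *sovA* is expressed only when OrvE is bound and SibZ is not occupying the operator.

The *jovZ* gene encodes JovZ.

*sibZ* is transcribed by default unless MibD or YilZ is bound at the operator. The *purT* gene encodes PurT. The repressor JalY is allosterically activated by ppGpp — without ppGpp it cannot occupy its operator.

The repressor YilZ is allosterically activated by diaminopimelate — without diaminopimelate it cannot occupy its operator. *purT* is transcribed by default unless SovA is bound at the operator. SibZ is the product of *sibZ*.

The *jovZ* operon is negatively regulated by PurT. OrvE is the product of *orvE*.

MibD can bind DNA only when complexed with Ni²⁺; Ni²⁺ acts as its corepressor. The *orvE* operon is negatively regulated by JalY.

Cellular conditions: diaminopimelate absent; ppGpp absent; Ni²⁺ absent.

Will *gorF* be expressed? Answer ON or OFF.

ON

ppGpp is absent, so JalY is inactive.
With no repressor bound, *orvE* is transcribed.
So OrvE is produced and active.
Ni²⁺ is absent, so MibD is inactive.
Diaminopimelate is absent, so YilZ is inactive.
With no repressor bound, *sibZ* is transcribed.
So SibZ is produced and active.
With repressor SibZ bound, *sovA* is not transcribed.
So SovA is not produced.
With no repressor bound, *purT* is transcribed.
So PurT is produced and active.
With repressor PurT bound, *jovZ* is not transcribed.
So JovZ is not produced.
With no repressor bound, *gorF* is transcribed.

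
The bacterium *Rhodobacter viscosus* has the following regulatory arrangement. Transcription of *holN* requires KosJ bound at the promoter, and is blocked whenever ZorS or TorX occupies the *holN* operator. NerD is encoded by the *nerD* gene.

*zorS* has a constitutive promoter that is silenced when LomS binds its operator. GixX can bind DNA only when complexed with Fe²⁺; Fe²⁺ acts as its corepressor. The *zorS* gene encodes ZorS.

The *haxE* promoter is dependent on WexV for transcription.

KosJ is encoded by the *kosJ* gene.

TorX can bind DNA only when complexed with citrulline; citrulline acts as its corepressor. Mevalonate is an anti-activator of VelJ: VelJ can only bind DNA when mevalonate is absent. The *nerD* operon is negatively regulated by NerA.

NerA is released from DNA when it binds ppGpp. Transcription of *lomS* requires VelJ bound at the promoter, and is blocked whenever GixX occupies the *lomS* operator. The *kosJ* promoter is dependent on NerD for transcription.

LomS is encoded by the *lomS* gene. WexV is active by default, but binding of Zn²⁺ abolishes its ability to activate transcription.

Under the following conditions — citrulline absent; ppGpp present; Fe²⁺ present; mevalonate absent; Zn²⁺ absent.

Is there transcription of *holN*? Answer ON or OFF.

OFF

Mevalonate is absent, so VelJ is active.
Fe²⁺ is present, so GixX is active.
With repressor GixX bound, *lomS* is not transcribed.
So LomS is not produced.
With no repressor bound, *zorS* is transcribed.
So ZorS is produced and active.
ppGpp is present, so NerA is inactive.
With no repressor bound, *nerD* is transcribed.
So NerD is produced and active.
No repressor is bound and NerD is active, so *kosJ* is transcribed.
So KosJ is produced and active.
Citrulline is absent, so TorX is inactive.
With repressor ZorS bound, *holN* is not transcribed.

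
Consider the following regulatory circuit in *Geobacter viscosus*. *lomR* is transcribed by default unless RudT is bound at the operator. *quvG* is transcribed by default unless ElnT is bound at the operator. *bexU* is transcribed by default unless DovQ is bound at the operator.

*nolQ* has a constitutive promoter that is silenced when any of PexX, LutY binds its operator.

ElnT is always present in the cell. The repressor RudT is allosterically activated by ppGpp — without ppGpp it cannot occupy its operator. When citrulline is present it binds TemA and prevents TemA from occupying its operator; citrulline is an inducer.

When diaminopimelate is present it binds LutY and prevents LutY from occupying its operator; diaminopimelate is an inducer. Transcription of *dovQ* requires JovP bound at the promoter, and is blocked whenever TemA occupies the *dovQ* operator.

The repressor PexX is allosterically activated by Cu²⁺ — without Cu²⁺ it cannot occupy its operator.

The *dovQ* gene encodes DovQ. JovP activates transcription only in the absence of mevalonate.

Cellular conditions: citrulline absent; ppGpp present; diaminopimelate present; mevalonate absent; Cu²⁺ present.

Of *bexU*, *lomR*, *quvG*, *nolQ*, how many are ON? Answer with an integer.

Mevalonate is absent, so JovP is active.
Citrulline is absent, so TemA is active.
With repressor TemA bound, *dovQ* is not transcribed.
So DovQ is not produced.
With no repressor bound, *bexU* is transcribed.
→ *bexU* is ON.
ppGpp is present, so RudT is active.
With repressor RudT bound, *lomR* is not transcribed.
→ *lomR* is OFF.
ElnT is produced constitutively and is active.
With repressor ElnT bound, *quvG* is not transcribed.
→ *quvG* is OFF.
Cu²⁺ is present, so PexX is active.
Diaminopimelate is present, so LutY is inactive.
With repressor PexX bound, *nolQ* is not transcribed.
→ *nolQ* is OFF.
1 of the 4 genes is transcribed.

1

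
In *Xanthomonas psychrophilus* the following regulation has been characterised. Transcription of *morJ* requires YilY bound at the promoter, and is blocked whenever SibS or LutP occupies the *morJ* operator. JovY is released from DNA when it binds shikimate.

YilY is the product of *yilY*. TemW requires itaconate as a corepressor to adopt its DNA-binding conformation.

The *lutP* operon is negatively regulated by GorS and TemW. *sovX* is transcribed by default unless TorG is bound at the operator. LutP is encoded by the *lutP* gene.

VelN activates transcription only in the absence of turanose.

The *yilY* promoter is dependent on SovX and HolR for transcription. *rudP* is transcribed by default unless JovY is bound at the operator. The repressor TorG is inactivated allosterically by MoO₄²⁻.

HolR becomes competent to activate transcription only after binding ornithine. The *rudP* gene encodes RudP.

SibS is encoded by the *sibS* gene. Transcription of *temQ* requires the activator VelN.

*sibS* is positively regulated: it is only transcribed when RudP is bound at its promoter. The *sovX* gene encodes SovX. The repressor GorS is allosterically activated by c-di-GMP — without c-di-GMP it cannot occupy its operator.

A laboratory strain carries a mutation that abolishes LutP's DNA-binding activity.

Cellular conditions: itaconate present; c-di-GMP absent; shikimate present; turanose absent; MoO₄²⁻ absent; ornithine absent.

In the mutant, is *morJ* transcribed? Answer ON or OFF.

Shikimate is present, so JovY is inactive.
With no repressor bound, *rudP* is transcribed.
So RudP is produced and active.
No repressor is bound and RudP is active, so *sibS* is transcribed.
So SibS is produced and active.
MoO₄²⁻ is absent, so TorG is active.
With repressor TorG bound, *sovX* is not transcribed.
So SovX is not produced.
Ornithine is absent, so HolR is inactive.
Required activator SovX is absent, so *yilY* is not transcribed.
So YilY is not produced.
LutP is non-functional in this strain, so it has no effect.
With repressor SibS bound, *morJ* is not transcribed.

OFF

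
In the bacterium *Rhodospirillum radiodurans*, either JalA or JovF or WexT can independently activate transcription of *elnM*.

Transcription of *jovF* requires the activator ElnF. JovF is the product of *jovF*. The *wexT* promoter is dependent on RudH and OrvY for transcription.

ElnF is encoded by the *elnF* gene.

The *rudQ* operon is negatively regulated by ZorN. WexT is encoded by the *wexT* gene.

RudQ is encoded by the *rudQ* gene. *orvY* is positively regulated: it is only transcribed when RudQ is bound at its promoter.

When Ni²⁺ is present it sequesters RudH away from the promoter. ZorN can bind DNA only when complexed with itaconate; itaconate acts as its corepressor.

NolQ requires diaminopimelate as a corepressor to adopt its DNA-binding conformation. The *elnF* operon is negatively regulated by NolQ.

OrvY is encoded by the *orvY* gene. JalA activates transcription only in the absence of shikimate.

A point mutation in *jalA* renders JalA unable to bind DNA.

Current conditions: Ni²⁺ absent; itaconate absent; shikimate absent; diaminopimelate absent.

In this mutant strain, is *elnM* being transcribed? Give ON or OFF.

ON

JalA is non-functional in this strain, so it has no effect.
Diaminopimelate is absent, so NolQ is inactive.
With no repressor bound, *elnF* is transcribed.
So ElnF is produced and active.
No repressor is bound and ElnF is active, so *jovF* is transcribed.
So JovF is produced and active.
Ni²⁺ is absent, so RudH is active.
Itaconate is absent, so ZorN is inactive.
With no repressor bound, *rudQ* is transcribed.
So RudQ is produced and active.
No repressor is bound and RudQ is active, so *orvY* is transcribed.
So OrvY is produced and active.
No repressor is bound and RudH and OrvY are active, so *wexT* is transcribed.
So WexT is produced and active.
Activator JovF is present, so *elnM* is transcribed.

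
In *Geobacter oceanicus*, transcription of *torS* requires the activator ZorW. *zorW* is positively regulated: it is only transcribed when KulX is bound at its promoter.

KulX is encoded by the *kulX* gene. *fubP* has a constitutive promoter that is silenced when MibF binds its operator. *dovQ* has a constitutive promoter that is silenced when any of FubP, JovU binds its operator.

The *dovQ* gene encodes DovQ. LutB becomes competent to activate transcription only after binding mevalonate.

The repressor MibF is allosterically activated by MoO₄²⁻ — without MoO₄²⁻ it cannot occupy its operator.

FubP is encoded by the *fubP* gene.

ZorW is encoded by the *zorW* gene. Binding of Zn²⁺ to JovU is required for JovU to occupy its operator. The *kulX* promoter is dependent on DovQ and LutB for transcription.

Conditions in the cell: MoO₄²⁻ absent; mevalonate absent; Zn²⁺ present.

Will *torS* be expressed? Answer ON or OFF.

MoO₄²⁻ is absent, so MibF is inactive.
With no repressor bound, *fubP* is transcribed.
So FubP is produced and active.
Zn²⁺ is present, so JovU is active.
With repressor FubP bound, *dovQ* is not transcribed.
So DovQ is not produced.
Mevalonate is absent, so LutB is inactive.
Required activator DovQ is absent, so *kulX* is not transcribed.
So KulX is not produced.
Required activator KulX is absent, so *zorW* is not transcribed.
So ZorW is not produced.
Required activator ZorW is absent, so *torS* is not transcribed.

OFF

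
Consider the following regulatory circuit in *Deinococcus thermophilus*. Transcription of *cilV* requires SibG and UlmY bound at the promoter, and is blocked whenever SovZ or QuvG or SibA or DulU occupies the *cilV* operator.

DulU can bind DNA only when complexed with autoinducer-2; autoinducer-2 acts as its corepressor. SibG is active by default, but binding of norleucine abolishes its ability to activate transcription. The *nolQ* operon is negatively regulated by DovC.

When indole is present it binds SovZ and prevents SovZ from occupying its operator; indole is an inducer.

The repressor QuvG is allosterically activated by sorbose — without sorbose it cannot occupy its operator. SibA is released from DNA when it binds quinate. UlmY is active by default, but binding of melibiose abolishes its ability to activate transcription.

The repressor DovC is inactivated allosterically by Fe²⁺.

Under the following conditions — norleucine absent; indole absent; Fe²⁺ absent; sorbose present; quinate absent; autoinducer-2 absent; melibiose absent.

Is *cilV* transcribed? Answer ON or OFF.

OFF

Indole is absent, so SovZ is active.
Sorbose is present, so QuvG is active.
Norleucine is absent, so SibG is active.
Quinate is absent, so SibA is active.
Melibiose is absent, so UlmY is active.
Autoinducer-2 is absent, so DulU is inactive.
With repressor SovZ bound, *cilV* is not transcribed.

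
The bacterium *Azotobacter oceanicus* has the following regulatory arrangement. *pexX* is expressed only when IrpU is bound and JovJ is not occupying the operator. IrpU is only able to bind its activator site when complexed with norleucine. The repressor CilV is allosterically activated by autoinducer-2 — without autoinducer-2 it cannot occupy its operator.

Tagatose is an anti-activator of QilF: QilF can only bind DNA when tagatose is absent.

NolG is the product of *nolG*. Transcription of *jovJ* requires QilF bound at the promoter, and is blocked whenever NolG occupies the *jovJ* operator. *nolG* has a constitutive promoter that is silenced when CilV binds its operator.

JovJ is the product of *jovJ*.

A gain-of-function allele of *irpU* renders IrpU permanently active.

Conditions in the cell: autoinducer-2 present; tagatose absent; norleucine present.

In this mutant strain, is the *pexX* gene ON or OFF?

OFF

Autoinducer-2 is present, so CilV is active.
With repressor CilV bound, *nolG* is not transcribed.
So NolG is not produced.
Tagatose is absent, so QilF is active.
No repressor is bound and QilF is active, so *jovJ* is transcribed.
So JovJ is produced and active.
IrpU is constitutively active in this strain.
With repressor JovJ bound, *pexX* is not transcribed.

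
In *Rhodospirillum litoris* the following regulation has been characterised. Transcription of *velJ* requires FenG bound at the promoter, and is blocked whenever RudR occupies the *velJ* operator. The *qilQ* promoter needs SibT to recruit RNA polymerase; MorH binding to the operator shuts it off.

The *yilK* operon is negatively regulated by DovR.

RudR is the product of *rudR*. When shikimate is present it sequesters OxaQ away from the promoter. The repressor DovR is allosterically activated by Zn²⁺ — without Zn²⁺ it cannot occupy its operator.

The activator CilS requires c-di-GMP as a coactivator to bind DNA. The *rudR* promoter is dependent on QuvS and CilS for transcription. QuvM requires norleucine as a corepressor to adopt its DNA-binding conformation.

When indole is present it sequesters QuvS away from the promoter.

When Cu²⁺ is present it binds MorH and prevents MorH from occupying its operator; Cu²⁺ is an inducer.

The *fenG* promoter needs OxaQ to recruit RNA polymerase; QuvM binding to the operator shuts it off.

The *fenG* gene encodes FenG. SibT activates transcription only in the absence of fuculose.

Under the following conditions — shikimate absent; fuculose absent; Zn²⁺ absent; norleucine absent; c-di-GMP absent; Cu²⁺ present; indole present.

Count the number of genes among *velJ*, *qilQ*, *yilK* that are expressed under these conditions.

Indole is present, so QuvS is inactive.
c-di-GMP is absent, so CilS is inactive.
Required activator QuvS is absent, so *rudR* is not transcribed.
So RudR is not produced.
Norleucine is absent, so QuvM is inactive.
Shikimate is absent, so OxaQ is active.
No repressor is bound and OxaQ is active, so *fenG* is transcribed.
So FenG is produced and active.
No repressor is bound and FenG is active, so *velJ* is transcribed.
→ *velJ* is ON.
Fuculose is absent, so SibT is active.
Cu²⁺ is present, so MorH is inactive.
No repressor is bound and SibT is active, so *qilQ* is transcribed.
→ *qilQ* is ON.
Zn²⁺ is absent, so DovR is inactive.
With no repressor bound, *yilK* is transcribed.
→ *yilK* is ON.
3 of the 3 genes are transcribed.

3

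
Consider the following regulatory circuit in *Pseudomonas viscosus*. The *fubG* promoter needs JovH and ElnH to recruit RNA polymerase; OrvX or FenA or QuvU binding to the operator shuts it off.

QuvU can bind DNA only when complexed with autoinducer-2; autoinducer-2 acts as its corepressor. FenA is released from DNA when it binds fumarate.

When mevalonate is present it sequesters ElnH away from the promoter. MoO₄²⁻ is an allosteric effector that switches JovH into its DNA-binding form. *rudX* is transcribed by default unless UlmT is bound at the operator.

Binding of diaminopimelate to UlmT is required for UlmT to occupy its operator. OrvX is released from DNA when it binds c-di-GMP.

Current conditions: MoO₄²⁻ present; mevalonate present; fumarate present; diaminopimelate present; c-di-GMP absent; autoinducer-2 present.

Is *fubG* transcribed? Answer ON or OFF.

OFF

MoO₄²⁻ is present, so JovH is active.
c-di-GMP is absent, so OrvX is active.
Mevalonate is present, so ElnH is inactive.
Fumarate is present, so FenA is inactive.
Autoinducer-2 is present, so QuvU is active.
With repressor OrvX bound, *fubG* is not transcribed.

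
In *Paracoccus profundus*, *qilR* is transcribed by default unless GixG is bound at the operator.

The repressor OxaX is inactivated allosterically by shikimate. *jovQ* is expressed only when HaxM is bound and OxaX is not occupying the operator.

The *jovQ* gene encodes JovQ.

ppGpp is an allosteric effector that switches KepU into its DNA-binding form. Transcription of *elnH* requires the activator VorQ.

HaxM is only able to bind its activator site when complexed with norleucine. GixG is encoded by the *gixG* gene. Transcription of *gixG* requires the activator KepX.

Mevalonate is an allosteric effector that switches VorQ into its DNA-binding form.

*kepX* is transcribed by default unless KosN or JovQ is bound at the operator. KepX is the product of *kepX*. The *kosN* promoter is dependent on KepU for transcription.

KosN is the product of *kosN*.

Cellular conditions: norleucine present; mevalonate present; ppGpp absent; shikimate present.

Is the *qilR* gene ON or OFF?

ppGpp is absent, so KepU is inactive.
Required activator KepU is absent, so *kosN* is not transcribed.
So KosN is not produced.
Norleucine is present, so HaxM is active.
Shikimate is present, so OxaX is inactive.
No repressor is bound and HaxM is active, so *jovQ* is transcribed.
So JovQ is produced and active.
With repressor JovQ bound, *kepX* is not transcribed.
So KepX is not produced.
Required activator KepX is absent, so *gixG* is not transcribed.
So GixG is not produced.
With no repressor bound, *qilR* is transcribed.

ON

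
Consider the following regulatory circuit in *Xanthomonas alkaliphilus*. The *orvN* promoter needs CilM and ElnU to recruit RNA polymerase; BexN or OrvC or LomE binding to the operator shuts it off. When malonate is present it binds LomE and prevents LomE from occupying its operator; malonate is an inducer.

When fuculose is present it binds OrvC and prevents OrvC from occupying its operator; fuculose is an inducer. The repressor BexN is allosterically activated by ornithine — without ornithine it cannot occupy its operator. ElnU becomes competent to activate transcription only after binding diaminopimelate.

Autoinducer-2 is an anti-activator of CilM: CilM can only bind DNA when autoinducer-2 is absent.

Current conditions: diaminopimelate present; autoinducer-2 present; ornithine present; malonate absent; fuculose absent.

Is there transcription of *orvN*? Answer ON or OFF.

Autoinducer-2 is present, so CilM is inactive.
Ornithine is present, so BexN is active.
Fuculose is absent, so OrvC is active.
Malonate is absent, so LomE is active.
Diaminopimelate is present, so ElnU is active.
With repressor BexN bound, *orvN* is not transcribed.

OFF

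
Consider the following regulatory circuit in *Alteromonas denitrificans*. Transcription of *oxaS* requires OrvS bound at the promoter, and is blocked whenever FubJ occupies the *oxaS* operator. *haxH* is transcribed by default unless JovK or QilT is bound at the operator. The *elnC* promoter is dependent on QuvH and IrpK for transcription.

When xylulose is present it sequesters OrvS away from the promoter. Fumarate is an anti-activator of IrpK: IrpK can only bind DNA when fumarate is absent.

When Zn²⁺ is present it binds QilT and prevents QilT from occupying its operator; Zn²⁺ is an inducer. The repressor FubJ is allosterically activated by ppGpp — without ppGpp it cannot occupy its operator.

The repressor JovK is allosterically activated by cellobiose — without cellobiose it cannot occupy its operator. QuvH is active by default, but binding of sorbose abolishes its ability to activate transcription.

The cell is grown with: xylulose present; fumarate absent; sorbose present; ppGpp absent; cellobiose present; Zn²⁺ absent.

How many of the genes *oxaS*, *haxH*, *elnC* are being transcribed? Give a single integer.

ppGpp is absent, so FubJ is inactive.
Xylulose is present, so OrvS is inactive.
Required activator OrvS is absent, so *oxaS* is not transcribed.
→ *oxaS* is OFF.
Cellobiose is present, so JovK is active.
Zn²⁺ is absent, so QilT is active.
With repressor JovK bound, *haxH* is not transcribed.
→ *haxH* is OFF.
Sorbose is present, so QuvH is inactive.
Fumarate is absent, so IrpK is active.
Required activator QuvH is absent, so *elnC* is not transcribed.
→ *elnC* is OFF.
0 of the 3 genes are transcribed.

0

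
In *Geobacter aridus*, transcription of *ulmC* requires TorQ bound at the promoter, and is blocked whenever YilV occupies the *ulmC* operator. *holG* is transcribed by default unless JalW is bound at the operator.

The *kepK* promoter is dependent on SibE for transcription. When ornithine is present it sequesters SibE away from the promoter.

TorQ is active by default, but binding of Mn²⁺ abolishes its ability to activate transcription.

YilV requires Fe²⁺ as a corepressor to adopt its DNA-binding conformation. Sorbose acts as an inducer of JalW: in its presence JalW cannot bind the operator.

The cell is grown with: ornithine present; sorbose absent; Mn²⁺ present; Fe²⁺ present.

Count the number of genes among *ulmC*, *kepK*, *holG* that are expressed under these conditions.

0

Fe²⁺ is present, so YilV is active.
Mn²⁺ is present, so TorQ is inactive.
With repressor YilV bound, *ulmC* is not transcribed.
→ *ulmC* is OFF.
Ornithine is present, so SibE is inactive.
Required activator SibE is absent, so *kepK* is not transcribed.
→ *kepK* is OFF.
Sorbose is absent, so JalW is active.
With repressor JalW bound, *holG* is not transcribed.
→ *holG* is OFF.
0 of the 3 genes are transcribed.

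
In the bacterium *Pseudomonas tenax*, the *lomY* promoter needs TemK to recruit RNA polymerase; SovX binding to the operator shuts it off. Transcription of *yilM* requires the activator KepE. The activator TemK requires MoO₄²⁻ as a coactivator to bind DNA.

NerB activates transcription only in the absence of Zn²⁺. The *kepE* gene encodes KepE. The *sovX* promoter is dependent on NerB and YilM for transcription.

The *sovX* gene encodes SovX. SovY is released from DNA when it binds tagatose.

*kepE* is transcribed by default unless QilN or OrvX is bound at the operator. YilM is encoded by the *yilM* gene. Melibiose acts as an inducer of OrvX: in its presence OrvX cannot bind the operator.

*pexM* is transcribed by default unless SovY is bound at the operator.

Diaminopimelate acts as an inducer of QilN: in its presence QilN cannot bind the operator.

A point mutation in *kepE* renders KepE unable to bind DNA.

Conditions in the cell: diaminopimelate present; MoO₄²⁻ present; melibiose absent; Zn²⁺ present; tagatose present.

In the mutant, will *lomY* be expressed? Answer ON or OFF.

ON

MoO₄²⁻ is present, so TemK is active.
Zn²⁺ is present, so NerB is inactive.
KepE is non-functional in this strain, so it has no effect.
Required activator KepE is absent, so *yilM* is not transcribed.
So YilM is not produced.
Required activator NerB is absent, so *sovX* is not transcribed.
So SovX is not produced.
No repressor is bound and TemK is active, so *lomY* is transcribed.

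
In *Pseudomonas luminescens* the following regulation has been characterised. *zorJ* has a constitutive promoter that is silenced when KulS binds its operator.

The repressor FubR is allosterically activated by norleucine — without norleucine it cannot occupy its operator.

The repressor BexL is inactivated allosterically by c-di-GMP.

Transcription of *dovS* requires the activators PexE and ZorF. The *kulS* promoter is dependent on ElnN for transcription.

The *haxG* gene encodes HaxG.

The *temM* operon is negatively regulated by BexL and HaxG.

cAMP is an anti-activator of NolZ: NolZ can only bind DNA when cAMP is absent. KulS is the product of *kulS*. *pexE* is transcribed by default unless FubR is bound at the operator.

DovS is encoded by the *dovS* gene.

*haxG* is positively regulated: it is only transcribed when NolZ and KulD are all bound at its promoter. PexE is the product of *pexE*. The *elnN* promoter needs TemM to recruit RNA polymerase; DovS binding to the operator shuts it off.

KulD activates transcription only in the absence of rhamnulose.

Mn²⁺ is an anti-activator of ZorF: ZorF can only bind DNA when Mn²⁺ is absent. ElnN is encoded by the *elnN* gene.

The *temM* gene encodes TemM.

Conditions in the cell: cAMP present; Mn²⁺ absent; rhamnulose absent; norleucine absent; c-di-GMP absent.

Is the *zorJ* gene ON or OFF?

ON

Norleucine is absent, so FubR is inactive.
With no repressor bound, *pexE* is transcribed.
So PexE is produced and active.
Mn²⁺ is absent, so ZorF is active.
No repressor is bound and PexE and ZorF are active, so *dovS* is transcribed.
So DovS is produced and active.
c-di-GMP is absent, so BexL is active.
cAMP is present, so NolZ is inactive.
Rhamnulose is absent, so KulD is active.
Required activator NolZ is absent, so *haxG* is not transcribed.
So HaxG is not produced.
With repressor BexL bound, *temM* is not transcribed.
So TemM is not produced.
With repressor DovS bound, *elnN* is not transcribed.
So ElnN is not produced.
Required activator ElnN is absent, so *kulS* is not transcribed.
So KulS is not produced.
With no repressor bound, *zorJ* is transcribed.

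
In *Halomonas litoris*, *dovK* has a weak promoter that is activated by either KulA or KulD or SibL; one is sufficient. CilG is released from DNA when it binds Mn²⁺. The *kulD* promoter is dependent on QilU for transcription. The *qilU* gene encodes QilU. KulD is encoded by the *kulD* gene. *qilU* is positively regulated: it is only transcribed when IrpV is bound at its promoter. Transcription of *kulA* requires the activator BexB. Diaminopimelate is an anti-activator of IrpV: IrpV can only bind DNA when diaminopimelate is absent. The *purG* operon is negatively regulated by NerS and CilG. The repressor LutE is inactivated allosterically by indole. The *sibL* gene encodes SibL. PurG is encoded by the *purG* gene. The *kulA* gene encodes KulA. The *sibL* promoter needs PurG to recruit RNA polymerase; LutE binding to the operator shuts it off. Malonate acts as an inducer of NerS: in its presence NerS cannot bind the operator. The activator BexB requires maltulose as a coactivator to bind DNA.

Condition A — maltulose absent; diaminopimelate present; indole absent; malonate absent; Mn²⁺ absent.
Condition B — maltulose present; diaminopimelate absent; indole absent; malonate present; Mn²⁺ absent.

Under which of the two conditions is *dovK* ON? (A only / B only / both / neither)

B only

Condition A:
Maltulose is absent, so BexB is inactive.
Required activator BexB is absent, so *kulA* is not transcribed.
So KulA is not produced.
Diaminopimelate is present, so IrpV is inactive.
Required activator IrpV is absent, so *qilU* is not transcribed.
So QilU is not produced.
Required activator QilU is absent, so *kulD* is not transcribed.
So KulD is not produced.
Indole is absent, so LutE is active.
Malonate is absent, so NerS is active.
Mn²⁺ is absent, so CilG is active.
With repressor NerS bound, *purG* is not transcribed.
So PurG is not produced.
With repressor LutE bound, *sibL* is not transcribed.
So SibL is not produced.
No activator is available at the *dovK* promoter, so *dovK* is not transcribed.
→ *dovK* is OFF in A.
Condition B:
Maltulose is present, so BexB is active.
No repressor is bound and BexB is active, so *kulA* is transcribed.
So KulA is produced and active.
Diaminopimelate is absent, so IrpV is active.
No repressor is bound and IrpV is active, so *qilU* is transcribed.
So QilU is produced and active.
No repressor is bound and QilU is active, so *kulD* is transcribed.
So KulD is produced and active.
Indole is absent, so LutE is active.
Malonate is present, so NerS is inactive.
Mn²⁺ is absent, so CilG is active.
With repressor CilG bound, *purG* is not transcribed.
So PurG is not produced.
With repressor LutE bound, *sibL* is not transcribed.
So SibL is not produced.
Activator KulA is present, so *dovK* is transcribed.
→ *dovK* is ON in B.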